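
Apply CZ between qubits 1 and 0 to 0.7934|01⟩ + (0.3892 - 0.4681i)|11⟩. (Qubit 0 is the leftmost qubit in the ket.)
0.7934|01⟩ + (-0.3892 + 0.4681i)|11⟩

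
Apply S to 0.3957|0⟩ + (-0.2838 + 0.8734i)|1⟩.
0.3957|0⟩ + (-0.8734 - 0.2838i)|1⟩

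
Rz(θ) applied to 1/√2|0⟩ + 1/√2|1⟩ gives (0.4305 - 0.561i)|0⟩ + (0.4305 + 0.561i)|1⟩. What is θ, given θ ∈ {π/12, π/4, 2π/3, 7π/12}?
7π/12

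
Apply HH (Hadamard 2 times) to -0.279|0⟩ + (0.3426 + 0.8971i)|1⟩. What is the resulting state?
-0.279|0⟩ + (0.3426 + 0.8971i)|1⟩

H² = I, so an even number of Hadamards cancels: H^2 = I and the state is unchanged.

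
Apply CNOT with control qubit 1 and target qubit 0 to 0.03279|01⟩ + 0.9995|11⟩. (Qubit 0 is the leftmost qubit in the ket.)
0.9995|01⟩ + 0.03279|11⟩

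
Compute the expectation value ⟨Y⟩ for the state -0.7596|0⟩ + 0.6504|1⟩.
0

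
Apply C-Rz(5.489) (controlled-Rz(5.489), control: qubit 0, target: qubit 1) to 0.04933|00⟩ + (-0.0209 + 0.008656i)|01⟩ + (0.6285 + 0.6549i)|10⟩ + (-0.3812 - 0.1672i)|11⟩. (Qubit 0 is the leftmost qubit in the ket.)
0.04933|00⟩ + (-0.0209 + 0.008656i)|01⟩ + (-0.3263 - 0.847i)|10⟩ + (0.4162 + 0.006765i)|11⟩

C-Rz(5.489) leaves the control-|0⟩ kets |00⟩, |01⟩ unchanged and applies Rz(5.489) to qubit 1 on the control-|1⟩ pair (|10⟩, |11⟩).
Rz(5.489) = [[e^(−iθ/2), 0], [0, e^(iθ/2)]] with e^(±iθ/2) = cos(θ/2) ± i·sin(θ/2); θ = 5.489, cos(θ/2) ≈ -0.922189, sin(θ/2) ≈ 0.386739.
With a = amp(|10⟩) = (0.6285 + 0.6549i) and b = amp(|11⟩) = (-0.3812 - 0.1672i):
new amp(|10⟩) = (-0.922189 - 0.386739i)·a = (-0.3263 - 0.847i)
new amp(|11⟩) = (-0.922189 + 0.386739i)·b = (0.4162 + 0.006765i)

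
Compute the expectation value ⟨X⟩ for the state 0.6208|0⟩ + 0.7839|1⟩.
0.9733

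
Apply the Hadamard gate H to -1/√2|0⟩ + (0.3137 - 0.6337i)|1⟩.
(-0.2782 - 0.4481i)|0⟩ + (-0.7218 + 0.4481i)|1⟩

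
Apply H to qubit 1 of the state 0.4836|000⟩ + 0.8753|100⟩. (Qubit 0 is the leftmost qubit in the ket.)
0.342|000⟩ + 0.342|010⟩ + 0.6189|100⟩ + 0.6189|110⟩

H on qubit 1 mixes each pair of kets that differ only in qubit 1: amplitudes (a, b) of (|…0…⟩, |…1…⟩) become ((a + b)/√2, (a − b)/√2). Kets absent from the input have amplitude 0.
(|000⟩, |010⟩): (a, b) = (0.4836, 0) → (0.342, 0.342)
(|100⟩, |110⟩): (a, b) = (0.8753, 0) → (0.6189, 0.6189)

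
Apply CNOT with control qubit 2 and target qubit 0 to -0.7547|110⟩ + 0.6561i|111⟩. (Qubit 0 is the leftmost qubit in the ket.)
0.6561i|011⟩ - 0.7547|110⟩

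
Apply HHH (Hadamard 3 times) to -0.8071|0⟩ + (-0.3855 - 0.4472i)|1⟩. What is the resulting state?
(-0.8433 - 0.3162i)|0⟩ + (-0.2981 + 0.3162i)|1⟩

H² = I, so H^3 = H: a single Hadamard. With (a, b) = (-0.8071, (-0.3855 - 0.4472i)), H gives ((a + b)/√2, (a − b)/√2) = ((-0.8433 - 0.3162i), (-0.2981 + 0.3162i)).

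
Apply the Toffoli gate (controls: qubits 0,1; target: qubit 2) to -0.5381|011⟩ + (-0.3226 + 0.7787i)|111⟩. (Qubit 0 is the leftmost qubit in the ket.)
-0.5381|011⟩ + (-0.3226 + 0.7787i)|110⟩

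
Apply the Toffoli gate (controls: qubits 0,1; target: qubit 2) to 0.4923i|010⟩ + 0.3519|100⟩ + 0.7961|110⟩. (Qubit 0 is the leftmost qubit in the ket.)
0.4923i|010⟩ + 0.3519|100⟩ + 0.7961|111⟩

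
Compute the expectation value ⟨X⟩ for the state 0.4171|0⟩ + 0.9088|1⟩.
0.7581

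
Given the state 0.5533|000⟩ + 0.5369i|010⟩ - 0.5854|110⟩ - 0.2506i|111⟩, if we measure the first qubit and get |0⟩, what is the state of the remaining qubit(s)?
0.7177|00⟩ + 0.6964i|10⟩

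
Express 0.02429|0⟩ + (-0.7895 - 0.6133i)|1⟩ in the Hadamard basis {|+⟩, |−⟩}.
(-0.5411 - 0.4337i)|+⟩ + (0.5754 + 0.4337i)|−⟩

With |ψ⟩ = α|0⟩ + β|1⟩, the Hadamard-basis coefficients are ⟨+|ψ⟩ = (α + β)/√2 and ⟨−|ψ⟩ = (α − β)/√2.
Here α = 0.02429, β = (-0.7895 - 0.6133i): (α + β)/√2 = (-0.5411 - 0.4337i), (α − β)/√2 = (0.5754 + 0.4337i).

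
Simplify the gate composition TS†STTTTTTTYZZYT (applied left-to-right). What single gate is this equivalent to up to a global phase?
T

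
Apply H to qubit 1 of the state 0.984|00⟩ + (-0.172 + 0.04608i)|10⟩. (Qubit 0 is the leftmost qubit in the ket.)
0.6958|00⟩ + 0.6958|01⟩ + (-0.1216 + 0.03258i)|10⟩ + (-0.1216 + 0.03258i)|11⟩

H on qubit 1 mixes each pair of kets that differ only in qubit 1: amplitudes (a, b) of (|…0…⟩, |…1…⟩) become ((a + b)/√2, (a − b)/√2). Kets absent from the input have amplitude 0.
(|00⟩, |01⟩): (a, b) = (0.984, 0) → (0.6958, 0.6958)
(|10⟩, |11⟩): (a, b) = ((-0.172 + 0.04608i), 0) → ((-0.1216 + 0.03258i), (-0.1216 + 0.03258i))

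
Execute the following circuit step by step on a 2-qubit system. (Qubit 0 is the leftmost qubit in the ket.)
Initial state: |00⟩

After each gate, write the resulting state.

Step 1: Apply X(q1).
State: |01⟩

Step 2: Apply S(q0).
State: |01⟩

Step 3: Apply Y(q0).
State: i|11⟩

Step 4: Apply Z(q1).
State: -i|11⟩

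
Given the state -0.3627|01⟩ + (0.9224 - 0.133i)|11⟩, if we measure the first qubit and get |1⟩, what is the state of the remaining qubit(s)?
(0.9898 - 0.1427i)|1⟩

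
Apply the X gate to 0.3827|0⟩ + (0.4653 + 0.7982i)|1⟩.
(0.4653 + 0.7982i)|0⟩ + 0.3827|1⟩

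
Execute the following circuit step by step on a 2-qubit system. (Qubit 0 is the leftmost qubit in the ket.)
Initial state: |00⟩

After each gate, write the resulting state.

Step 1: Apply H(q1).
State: 1/√2|00⟩ + 1/√2|01⟩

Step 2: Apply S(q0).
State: 1/√2|00⟩ + 1/√2|01⟩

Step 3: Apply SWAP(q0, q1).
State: 1/√2|00⟩ + 1/√2|10⟩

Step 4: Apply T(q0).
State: 1/√2|00⟩ + (1/2 + (1/2)i)|10⟩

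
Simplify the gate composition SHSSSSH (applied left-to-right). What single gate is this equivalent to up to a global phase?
S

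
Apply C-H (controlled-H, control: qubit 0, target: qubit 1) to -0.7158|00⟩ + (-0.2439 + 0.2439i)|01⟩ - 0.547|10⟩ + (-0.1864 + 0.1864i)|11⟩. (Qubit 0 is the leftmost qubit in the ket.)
-0.7158|00⟩ + (-0.2439 + 0.2439i)|01⟩ + (-0.5186 + 0.1318i)|10⟩ + (-0.255 - 0.1318i)|11⟩

C-H leaves the control-|0⟩ kets |00⟩, |01⟩ unchanged and applies H to qubit 1 on the control-|1⟩ pair (|10⟩, |11⟩).
H = [[1/√2, 1/√2], [1/√2, -1/√2]].
With a = amp(|10⟩) = -0.547 and b = amp(|11⟩) = (-0.1864 + 0.1864i):
new amp(|10⟩) = (1/√2)·a + (1/√2)·b = (-0.5186 + 0.1318i)
new amp(|11⟩) = (1/√2)·a + (-1/√2)·b = (-0.255 - 0.1318i)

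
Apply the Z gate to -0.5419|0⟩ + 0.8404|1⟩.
-0.5419|0⟩ - 0.8404|1⟩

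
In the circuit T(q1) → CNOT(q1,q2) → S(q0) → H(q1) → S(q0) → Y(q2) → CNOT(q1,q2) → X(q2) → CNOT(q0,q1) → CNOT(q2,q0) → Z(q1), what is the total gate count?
11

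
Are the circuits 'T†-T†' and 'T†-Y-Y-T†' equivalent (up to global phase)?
Yes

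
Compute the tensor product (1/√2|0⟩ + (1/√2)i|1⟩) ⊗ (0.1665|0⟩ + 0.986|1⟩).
0.1177|00⟩ + 0.6972|01⟩ + 0.1177i|10⟩ + 0.6972i|11⟩

amp(|b₁b₂…⟩) = product of the factor amplitudes for bits b₁, b₂, …; only kets whose every factor amplitude is nonzero survive.
|00⟩: (1/√2)(0.1665) = 0.1177
|01⟩: (1/√2)(0.986) = 0.6972
|10⟩: ((1/√2)i)(0.1665) = 0.1177i
|11⟩: ((1/√2)i)(0.986) = 0.6972i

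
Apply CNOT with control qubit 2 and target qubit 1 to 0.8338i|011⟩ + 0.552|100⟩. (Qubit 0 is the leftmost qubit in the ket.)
0.8338i|001⟩ + 0.552|100⟩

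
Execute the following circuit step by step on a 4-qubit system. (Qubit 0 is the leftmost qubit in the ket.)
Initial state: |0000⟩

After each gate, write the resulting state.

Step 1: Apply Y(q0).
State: i|1000⟩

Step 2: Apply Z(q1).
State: i|1000⟩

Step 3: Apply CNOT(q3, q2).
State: i|1000⟩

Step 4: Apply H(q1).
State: (1/√2)i|1000⟩ + (1/√2)i|1100⟩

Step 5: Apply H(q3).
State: (1/2)i|1000⟩ + (1/2)i|1001⟩ + (1/2)i|1100⟩ + (1/2)i|1101⟩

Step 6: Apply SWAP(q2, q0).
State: (1/2)i|0010⟩ + (1/2)i|0011⟩ + (1/2)i|0110⟩ + (1/2)i|0111⟩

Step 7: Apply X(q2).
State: (1/2)i|0000⟩ + (1/2)i|0001⟩ + (1/2)i|0100⟩ + (1/2)i|0101⟩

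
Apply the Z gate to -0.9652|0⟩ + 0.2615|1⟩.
-0.9652|0⟩ - 0.2615|1⟩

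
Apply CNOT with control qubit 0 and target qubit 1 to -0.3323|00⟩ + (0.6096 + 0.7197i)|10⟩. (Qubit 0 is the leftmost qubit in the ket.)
-0.3323|00⟩ + (0.6096 + 0.7197i)|11⟩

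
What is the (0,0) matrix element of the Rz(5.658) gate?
(-0.9515 - 0.3075i)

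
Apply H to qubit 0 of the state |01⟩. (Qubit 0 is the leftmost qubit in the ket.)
1/√2|01⟩ + 1/√2|11⟩

H on qubit 0 mixes each pair of kets that differ only in qubit 0: amplitudes (a, b) of (|…0…⟩, |…1…⟩) become ((a + b)/√2, (a − b)/√2). Kets absent from the input have amplitude 0.
(|01⟩, |11⟩): (a, b) = (1, 0) → (1/√2, 1/√2)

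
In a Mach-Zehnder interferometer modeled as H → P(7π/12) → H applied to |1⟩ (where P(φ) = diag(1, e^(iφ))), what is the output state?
(0.6294 - 0.483i)|0⟩ + (0.3706 + 0.483i)|1⟩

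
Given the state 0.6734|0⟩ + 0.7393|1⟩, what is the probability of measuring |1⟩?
0.5466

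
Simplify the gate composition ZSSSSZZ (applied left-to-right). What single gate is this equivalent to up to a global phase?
Z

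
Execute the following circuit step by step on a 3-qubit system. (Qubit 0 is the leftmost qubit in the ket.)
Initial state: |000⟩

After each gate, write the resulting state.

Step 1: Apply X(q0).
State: |100⟩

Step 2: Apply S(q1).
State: |100⟩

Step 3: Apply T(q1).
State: |100⟩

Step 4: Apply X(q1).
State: |110⟩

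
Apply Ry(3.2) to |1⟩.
-0.9996|0⟩ - 0.0292|1⟩

Ry(3.2) = [[cos(θ/2), −sin(θ/2)], [sin(θ/2), cos(θ/2)]]; θ = 3.2, cos(θ/2) ≈ -0.0291995, sin(θ/2) ≈ 0.999574.
With a = amp(|0⟩) = 0 and b = amp(|1⟩) = 1:
new amp(|0⟩) = (-0.0291995)·a + (-0.999574)·b = -0.9996
new amp(|1⟩) = (0.999574)·a + (-0.0291995)·b = -0.0292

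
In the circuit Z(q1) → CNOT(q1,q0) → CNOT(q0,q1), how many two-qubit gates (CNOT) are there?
2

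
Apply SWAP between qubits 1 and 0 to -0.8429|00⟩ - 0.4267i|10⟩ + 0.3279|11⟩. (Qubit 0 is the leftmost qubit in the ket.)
-0.8429|00⟩ - 0.4267i|01⟩ + 0.3279|11⟩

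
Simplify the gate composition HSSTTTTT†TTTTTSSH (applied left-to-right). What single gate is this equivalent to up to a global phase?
I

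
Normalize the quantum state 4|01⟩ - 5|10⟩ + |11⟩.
0.6172|01⟩ - 0.7715|10⟩ + 0.1543|11⟩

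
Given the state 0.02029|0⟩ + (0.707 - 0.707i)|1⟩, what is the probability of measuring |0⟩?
0.0004117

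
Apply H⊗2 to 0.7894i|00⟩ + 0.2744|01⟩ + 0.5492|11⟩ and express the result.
(0.4118 + 0.3947i)|00⟩ + (-0.4118 + 0.3947i)|01⟩ + (-0.1374 + 0.3947i)|10⟩ + (0.1374 + 0.3947i)|11⟩

H⊗2 gives amp(|y⟩) = (1/2) Σ_x (−1)^(x·y) amp(|x⟩), where x·y is the number of positions in which both x and y have a 1.
|00⟩: (0.7894i + 0.2744 + 0.5492)/2 = (0.4118 + 0.3947i)
|01⟩: (0.7894i - 0.2744 - 0.5492)/2 = (-0.4118 + 0.3947i)
|10⟩: (0.7894i + 0.2744 - 0.5492)/2 = (-0.1374 + 0.3947i)
|11⟩: (0.7894i - 0.2744 + 0.5492)/2 = (0.1374 + 0.3947i)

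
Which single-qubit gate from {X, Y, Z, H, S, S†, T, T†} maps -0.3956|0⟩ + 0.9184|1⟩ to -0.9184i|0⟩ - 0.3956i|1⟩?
Y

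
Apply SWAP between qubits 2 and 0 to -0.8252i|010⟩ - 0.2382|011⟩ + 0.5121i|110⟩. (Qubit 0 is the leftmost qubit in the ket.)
-0.8252i|010⟩ + 0.5121i|011⟩ - 0.2382|110⟩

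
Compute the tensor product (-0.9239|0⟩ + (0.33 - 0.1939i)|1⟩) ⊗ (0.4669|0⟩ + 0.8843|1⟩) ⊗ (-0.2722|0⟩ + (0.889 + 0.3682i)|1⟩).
0.1174|000⟩ + (-0.3835 - 0.1588i)|001⟩ + 0.2224|010⟩ + (-0.7263 - 0.3008i)|011⟩ + (-0.04194 + 0.02464i)|100⟩ + (0.1703 - 0.02375i)|101⟩ + (-0.07943 + 0.04667i)|110⟩ + (0.3226 - 0.04499i)|111⟩

amp(|b₁b₂…⟩) = product of the factor amplitudes for bits b₁, b₂, …; only kets whose every factor amplitude is nonzero survive.
|000⟩: (-0.9239)(0.4669)(-0.2722) = 0.1174
|001⟩: (-0.9239)(0.4669)(0.889 + 0.3682i) = (-0.3835 - 0.1588i)
|010⟩: (-0.9239)(0.8843)(-0.2722) = 0.2224
|011⟩: (-0.9239)(0.8843)(0.889 + 0.3682i) = (-0.7263 - 0.3008i)
|100⟩: (0.33 - 0.1939i)(0.4669)(-0.2722) = (-0.04194 + 0.02464i)
|101⟩: (0.33 - 0.1939i)(0.4669)(0.889 + 0.3682i) = (0.1703 - 0.02375i)
|110⟩: (0.33 - 0.1939i)(0.8843)(-0.2722) = (-0.07943 + 0.04667i)
|111⟩: (0.33 - 0.1939i)(0.8843)(0.889 + 0.3682i) = (0.3226 - 0.04499i)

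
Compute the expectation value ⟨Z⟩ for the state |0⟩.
1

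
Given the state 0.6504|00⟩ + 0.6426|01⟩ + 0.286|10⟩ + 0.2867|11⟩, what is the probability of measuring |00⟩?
0.423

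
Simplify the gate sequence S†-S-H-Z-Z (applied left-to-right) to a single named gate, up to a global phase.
H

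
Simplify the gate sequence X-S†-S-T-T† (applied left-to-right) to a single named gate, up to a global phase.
X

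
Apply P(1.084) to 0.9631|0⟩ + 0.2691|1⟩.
0.9631|0⟩ + (0.1259 + 0.2378i)|1⟩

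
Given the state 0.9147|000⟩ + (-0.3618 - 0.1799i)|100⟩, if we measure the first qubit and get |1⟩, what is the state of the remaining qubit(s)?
(-0.8954 - 0.4452i)|00⟩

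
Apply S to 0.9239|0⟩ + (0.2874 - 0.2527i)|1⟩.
0.9239|0⟩ + (0.2527 + 0.2874i)|1⟩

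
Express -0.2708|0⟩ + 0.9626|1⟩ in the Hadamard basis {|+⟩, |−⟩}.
0.4892|+⟩ - 0.8721|−⟩

With |ψ⟩ = α|0⟩ + β|1⟩, the Hadamard-basis coefficients are ⟨+|ψ⟩ = (α + β)/√2 and ⟨−|ψ⟩ = (α − β)/√2.
Here α = -0.2708, β = 0.9626: (α + β)/√2 = 0.4892, (α − β)/√2 = -0.8721.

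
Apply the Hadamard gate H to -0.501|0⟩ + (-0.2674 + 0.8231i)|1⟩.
(-0.5433 + 0.582i)|0⟩ + (-0.1652 - 0.582i)|1⟩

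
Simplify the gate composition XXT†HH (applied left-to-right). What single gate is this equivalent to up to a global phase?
T†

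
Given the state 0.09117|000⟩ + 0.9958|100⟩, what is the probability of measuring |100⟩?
0.9916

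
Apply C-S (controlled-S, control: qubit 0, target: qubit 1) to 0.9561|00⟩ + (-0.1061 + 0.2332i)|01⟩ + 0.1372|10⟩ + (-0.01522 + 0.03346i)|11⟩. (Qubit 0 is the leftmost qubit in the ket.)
0.9561|00⟩ + (-0.1061 + 0.2332i)|01⟩ + 0.1372|10⟩ + (-0.03346 - 0.01522i)|11⟩

C-S leaves the control-|0⟩ kets |00⟩, |01⟩ unchanged and applies S to qubit 1 on the control-|1⟩ pair (|10⟩, |11⟩).
S = [[1, 0], [0, i]].
With a = amp(|10⟩) = 0.1372 and b = amp(|11⟩) = (-0.01522 + 0.03346i):
new amp(|10⟩) = (1)·a = 0.1372
new amp(|11⟩) = (i)·b = (-0.03346 - 0.01522i)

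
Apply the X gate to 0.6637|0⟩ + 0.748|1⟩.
0.748|0⟩ + 0.6637|1⟩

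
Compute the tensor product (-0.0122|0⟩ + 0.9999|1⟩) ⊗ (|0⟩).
-0.0122|00⟩ + 0.9999|10⟩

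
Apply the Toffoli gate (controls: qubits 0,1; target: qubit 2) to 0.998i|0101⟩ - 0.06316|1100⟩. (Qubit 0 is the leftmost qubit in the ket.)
0.998i|0101⟩ - 0.06316|1110⟩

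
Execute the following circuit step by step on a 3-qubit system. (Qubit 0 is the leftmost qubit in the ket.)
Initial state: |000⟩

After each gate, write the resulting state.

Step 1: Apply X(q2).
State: |001⟩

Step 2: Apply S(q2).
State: i|001⟩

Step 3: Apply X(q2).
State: i|000⟩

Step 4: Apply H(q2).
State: (1/√2)i|000⟩ + (1/√2)i|001⟩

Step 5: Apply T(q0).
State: (1/√2)i|000⟩ + (1/√2)i|001⟩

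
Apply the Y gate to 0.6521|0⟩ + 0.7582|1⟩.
-0.7582i|0⟩ + 0.6521i|1⟩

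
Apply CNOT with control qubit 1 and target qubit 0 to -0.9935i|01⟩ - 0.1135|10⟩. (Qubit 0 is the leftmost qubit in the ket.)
-0.1135|10⟩ - 0.9935i|11⟩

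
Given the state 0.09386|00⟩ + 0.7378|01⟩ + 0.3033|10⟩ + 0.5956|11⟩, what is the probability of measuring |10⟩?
0.09199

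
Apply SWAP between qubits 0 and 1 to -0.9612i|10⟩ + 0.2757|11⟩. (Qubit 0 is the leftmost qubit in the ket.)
-0.9612i|01⟩ + 0.2757|11⟩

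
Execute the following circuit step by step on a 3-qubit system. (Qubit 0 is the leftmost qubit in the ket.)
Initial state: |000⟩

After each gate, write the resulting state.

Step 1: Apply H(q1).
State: 1/√2|000⟩ + 1/√2|010⟩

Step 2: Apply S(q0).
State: 1/√2|000⟩ + 1/√2|010⟩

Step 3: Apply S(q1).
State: 1/√2|000⟩ + (1/√2)i|010⟩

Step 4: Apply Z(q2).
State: 1/√2|000⟩ + (1/√2)i|010⟩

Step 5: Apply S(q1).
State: 1/√2|000⟩ - 1/√2|010⟩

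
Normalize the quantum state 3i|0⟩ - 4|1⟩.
0.6i|0⟩ - 0.8|1⟩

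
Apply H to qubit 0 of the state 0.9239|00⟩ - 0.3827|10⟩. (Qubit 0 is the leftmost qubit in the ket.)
0.3827|00⟩ + 0.9239|10⟩

H on qubit 0 mixes each pair of kets that differ only in qubit 0: amplitudes (a, b) of (|…0…⟩, |…1…⟩) become ((a + b)/√2, (a − b)/√2). Kets absent from the input have amplitude 0.
(|00⟩, |10⟩): (a, b) = (0.9239, -0.3827) → (0.3827, 0.9239)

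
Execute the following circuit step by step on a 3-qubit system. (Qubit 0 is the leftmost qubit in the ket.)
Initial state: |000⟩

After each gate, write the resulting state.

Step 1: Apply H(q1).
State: 1/√2|000⟩ + 1/√2|010⟩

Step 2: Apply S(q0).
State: 1/√2|000⟩ + 1/√2|010⟩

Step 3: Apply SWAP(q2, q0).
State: 1/√2|000⟩ + 1/√2|010⟩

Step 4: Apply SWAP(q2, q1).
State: 1/√2|000⟩ + 1/√2|001⟩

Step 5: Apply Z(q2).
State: 1/√2|000⟩ - 1/√2|001⟩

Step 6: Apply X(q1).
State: 1/√2|010⟩ - 1/√2|011⟩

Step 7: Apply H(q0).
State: 1/2|010⟩ - 1/2|011⟩ + 1/2|110⟩ - 1/2|111⟩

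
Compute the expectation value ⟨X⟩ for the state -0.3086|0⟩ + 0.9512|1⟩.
-0.5871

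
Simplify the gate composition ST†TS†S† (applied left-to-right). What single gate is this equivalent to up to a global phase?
S†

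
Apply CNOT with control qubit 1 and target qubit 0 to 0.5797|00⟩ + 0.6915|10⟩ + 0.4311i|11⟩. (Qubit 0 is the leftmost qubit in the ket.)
0.5797|00⟩ + 0.4311i|01⟩ + 0.6915|10⟩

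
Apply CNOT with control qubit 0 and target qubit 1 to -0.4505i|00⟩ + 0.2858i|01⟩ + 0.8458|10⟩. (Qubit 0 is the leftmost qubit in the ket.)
-0.4505i|00⟩ + 0.2858i|01⟩ + 0.8458|11⟩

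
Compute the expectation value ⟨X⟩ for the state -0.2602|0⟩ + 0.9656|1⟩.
-0.5025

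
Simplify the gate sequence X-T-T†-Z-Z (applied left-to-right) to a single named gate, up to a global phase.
X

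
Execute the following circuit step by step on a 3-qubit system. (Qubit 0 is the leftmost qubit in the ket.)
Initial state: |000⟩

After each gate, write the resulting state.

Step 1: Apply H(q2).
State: 1/√2|000⟩ + 1/√2|001⟩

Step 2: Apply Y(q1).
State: (1/√2)i|010⟩ + (1/√2)i|011⟩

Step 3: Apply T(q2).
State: (1/√2)i|010⟩ + (-1/2 + (1/2)i)|011⟩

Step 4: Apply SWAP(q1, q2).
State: (1/√2)i|001⟩ + (-1/2 + (1/2)i)|011⟩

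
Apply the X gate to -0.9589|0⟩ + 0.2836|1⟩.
0.2836|0⟩ - 0.9589|1⟩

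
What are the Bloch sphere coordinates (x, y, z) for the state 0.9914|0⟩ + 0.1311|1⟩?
(0.2599, 0, 0.9657)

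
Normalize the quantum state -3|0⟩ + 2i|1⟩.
-0.8321|0⟩ + 0.5547i|1⟩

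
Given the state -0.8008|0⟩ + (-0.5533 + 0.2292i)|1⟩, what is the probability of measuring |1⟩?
0.3587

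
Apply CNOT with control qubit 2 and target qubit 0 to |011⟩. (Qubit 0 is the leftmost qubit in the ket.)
|111⟩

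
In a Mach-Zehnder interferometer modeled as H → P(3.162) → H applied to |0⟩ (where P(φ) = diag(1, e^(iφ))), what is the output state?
(0.0001041 - 0.0102i)|0⟩ + (0.9999 + 0.0102i)|1⟩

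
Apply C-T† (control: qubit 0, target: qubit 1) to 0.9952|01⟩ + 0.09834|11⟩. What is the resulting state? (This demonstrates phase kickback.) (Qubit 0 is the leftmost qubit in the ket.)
0.9952|01⟩ + (0.06954 - 0.06954i)|11⟩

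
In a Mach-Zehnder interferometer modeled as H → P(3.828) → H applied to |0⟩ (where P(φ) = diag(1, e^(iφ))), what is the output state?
(0.1132 - 0.3169i)|0⟩ + (0.8868 + 0.3169i)|1⟩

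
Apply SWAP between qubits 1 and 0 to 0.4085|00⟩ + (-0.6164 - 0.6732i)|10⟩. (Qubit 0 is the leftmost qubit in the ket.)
0.4085|00⟩ + (-0.6164 - 0.6732i)|01⟩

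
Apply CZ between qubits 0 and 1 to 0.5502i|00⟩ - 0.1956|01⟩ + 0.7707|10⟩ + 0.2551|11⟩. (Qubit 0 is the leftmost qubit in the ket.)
0.5502i|00⟩ - 0.1956|01⟩ + 0.7707|10⟩ - 0.2551|11⟩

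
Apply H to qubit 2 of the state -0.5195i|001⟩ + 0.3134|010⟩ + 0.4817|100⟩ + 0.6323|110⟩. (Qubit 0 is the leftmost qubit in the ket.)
-0.3673i|000⟩ + 0.3673i|001⟩ + 0.2216|010⟩ + 0.2216|011⟩ + 0.3406|100⟩ + 0.3406|101⟩ + 0.4471|110⟩ + 0.4471|111⟩

H on qubit 2 mixes each pair of kets that differ only in qubit 2: amplitudes (a, b) of (|…0…⟩, |…1…⟩) become ((a + b)/√2, (a − b)/√2). Kets absent from the input have amplitude 0.
(|000⟩, |001⟩): (a, b) = (0, -0.5195i) → (-0.3673i, 0.3673i)
(|010⟩, |011⟩): (a, b) = (0.3134, 0) → (0.2216, 0.2216)
(|100⟩, |101⟩): (a, b) = (0.4817, 0) → (0.3406, 0.3406)
(|110⟩, |111⟩): (a, b) = (0.6323, 0) → (0.4471, 0.4471)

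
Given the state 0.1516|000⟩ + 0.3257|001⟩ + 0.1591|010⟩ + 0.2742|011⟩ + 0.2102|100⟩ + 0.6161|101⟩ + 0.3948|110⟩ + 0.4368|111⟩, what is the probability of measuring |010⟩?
0.02531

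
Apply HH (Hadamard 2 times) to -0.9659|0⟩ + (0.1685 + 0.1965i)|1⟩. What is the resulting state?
-0.9659|0⟩ + (0.1685 + 0.1965i)|1⟩

H² = I, so an even number of Hadamards cancels: H^2 = I and the state is unchanged.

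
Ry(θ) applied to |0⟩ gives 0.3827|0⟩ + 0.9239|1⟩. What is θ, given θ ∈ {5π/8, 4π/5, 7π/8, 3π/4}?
3π/4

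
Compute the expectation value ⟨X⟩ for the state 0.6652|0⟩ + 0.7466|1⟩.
0.9933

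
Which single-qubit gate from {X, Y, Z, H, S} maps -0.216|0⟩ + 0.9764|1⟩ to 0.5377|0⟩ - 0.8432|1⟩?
H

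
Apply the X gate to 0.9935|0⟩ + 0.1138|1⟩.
0.1138|0⟩ + 0.9935|1⟩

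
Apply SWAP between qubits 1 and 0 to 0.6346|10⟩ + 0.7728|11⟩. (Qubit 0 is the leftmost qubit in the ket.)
0.6346|01⟩ + 0.7728|11⟩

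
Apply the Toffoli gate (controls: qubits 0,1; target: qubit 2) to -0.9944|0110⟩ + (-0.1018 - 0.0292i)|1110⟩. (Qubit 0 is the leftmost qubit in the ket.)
-0.9944|0110⟩ + (-0.1018 - 0.0292i)|1100⟩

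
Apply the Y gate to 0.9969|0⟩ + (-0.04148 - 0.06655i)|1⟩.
(-0.06655 + 0.04148i)|0⟩ + 0.9969i|1⟩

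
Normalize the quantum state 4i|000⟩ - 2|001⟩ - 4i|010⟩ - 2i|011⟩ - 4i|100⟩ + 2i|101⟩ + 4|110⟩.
0.4588i|000⟩ - 0.2294|001⟩ - 0.4588i|010⟩ - 0.2294i|011⟩ - 0.4588i|100⟩ + 0.2294i|101⟩ + 0.4588|110⟩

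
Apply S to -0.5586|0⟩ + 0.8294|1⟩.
-0.5586|0⟩ + 0.8294i|1⟩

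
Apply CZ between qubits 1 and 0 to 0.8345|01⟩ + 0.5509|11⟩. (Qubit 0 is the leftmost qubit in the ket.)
0.8345|01⟩ - 0.5509|11⟩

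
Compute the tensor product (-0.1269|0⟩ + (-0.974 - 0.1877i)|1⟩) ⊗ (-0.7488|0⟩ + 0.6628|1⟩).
0.09502|00⟩ - 0.08411|01⟩ + (0.7293 + 0.1405i)|10⟩ + (-0.6456 - 0.1244i)|11⟩

amp(|b₁b₂…⟩) = product of the factor amplitudes for bits b₁, b₂, …; only kets whose every factor amplitude is nonzero survive.
|00⟩: (-0.1269)(-0.7488) = 0.09502
|01⟩: (-0.1269)(0.6628) = -0.08411
|10⟩: (-0.974 - 0.1877i)(-0.7488) = (0.7293 + 0.1405i)
|11⟩: (-0.974 - 0.1877i)(0.6628) = (-0.6456 - 0.1244i)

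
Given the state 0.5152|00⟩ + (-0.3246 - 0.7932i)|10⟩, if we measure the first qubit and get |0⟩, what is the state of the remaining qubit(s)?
|0⟩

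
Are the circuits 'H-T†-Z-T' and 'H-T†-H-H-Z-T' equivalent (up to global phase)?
Yes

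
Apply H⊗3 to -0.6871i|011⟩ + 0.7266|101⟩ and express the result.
(0.2569 - 0.2429i)|000⟩ + (-0.2569 + 0.2429i)|001⟩ + (0.2569 + 0.2429i)|010⟩ + (-0.2569 - 0.2429i)|011⟩ + (-0.2569 - 0.2429i)|100⟩ + (0.2569 + 0.2429i)|101⟩ + (-0.2569 + 0.2429i)|110⟩ + (0.2569 - 0.2429i)|111⟩

H⊗3 gives amp(|y⟩) = (1/2√2) Σ_x (−1)^(x·y) amp(|x⟩), where x·y is the number of positions in which both x and y have a 1.
|000⟩: (-0.6871i + 0.7266)/(2√2) = (0.2569 - 0.2429i)
|001⟩: (0.6871i - 0.7266)/(2√2) = (-0.2569 + 0.2429i)
|010⟩: (0.6871i + 0.7266)/(2√2) = (0.2569 + 0.2429i)
|011⟩: (-0.6871i - 0.7266)/(2√2) = (-0.2569 - 0.2429i)
|100⟩: (-0.6871i - 0.7266)/(2√2) = (-0.2569 - 0.2429i)
|101⟩: (0.6871i + 0.7266)/(2√2) = (0.2569 + 0.2429i)
|110⟩: (0.6871i - 0.7266)/(2√2) = (-0.2569 + 0.2429i)
|111⟩: (-0.6871i + 0.7266)/(2√2) = (0.2569 - 0.2429i)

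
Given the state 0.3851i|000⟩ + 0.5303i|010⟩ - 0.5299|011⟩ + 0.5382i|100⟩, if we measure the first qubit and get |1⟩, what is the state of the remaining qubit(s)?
i|00⟩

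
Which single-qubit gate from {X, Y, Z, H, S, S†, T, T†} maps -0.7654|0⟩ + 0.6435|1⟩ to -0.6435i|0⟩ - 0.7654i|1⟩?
Y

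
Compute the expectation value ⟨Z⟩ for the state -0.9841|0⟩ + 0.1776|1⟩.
0.9369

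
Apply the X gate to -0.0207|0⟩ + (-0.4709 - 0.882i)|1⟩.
(-0.4709 - 0.882i)|0⟩ - 0.0207|1⟩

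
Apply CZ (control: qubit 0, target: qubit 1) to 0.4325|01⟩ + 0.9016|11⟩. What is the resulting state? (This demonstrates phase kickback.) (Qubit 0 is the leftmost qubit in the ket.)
0.4325|01⟩ - 0.9016|11⟩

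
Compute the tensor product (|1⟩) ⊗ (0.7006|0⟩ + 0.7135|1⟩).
0.7006|10⟩ + 0.7135|11⟩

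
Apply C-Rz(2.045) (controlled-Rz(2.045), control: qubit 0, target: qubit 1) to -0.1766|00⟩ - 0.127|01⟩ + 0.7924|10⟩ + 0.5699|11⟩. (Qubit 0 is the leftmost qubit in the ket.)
-0.1766|00⟩ - 0.127|01⟩ + (0.413 - 0.6762i)|10⟩ + (0.2971 + 0.4864i)|11⟩

C-Rz(2.045) leaves the control-|0⟩ kets |00⟩, |01⟩ unchanged and applies Rz(2.045) to qubit 1 on the control-|1⟩ pair (|10⟩, |11⟩).
Rz(2.045) = [[e^(−iθ/2), 0], [0, e^(iθ/2)]] with e^(±iθ/2) = cos(θ/2) ± i·sin(θ/2); θ = 2.045, cos(θ/2) ≈ 0.521234, sin(θ/2) ≈ 0.853414.
With a = amp(|10⟩) = 0.7924 and b = amp(|11⟩) = 0.5699:
new amp(|10⟩) = (0.521234 - 0.853414i)·a = (0.413 - 0.6762i)
new amp(|11⟩) = (0.521234 + 0.853414i)·b = (0.2971 + 0.4864i)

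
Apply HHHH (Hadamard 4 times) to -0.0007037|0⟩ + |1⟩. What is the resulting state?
-0.0007037|0⟩ + |1⟩

H² = I, so an even number of Hadamards cancels: H^4 = I and the state is unchanged.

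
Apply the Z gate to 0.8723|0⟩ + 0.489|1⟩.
0.8723|0⟩ - 0.489|1⟩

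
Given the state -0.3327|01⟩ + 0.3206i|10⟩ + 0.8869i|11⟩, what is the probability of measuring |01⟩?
0.1107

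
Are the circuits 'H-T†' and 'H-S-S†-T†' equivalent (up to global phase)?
Yes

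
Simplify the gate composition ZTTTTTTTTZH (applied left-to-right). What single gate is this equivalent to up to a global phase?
H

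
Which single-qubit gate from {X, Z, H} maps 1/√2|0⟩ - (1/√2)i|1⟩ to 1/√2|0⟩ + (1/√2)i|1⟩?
Z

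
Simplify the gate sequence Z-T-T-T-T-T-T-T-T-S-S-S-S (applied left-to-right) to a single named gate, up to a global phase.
Z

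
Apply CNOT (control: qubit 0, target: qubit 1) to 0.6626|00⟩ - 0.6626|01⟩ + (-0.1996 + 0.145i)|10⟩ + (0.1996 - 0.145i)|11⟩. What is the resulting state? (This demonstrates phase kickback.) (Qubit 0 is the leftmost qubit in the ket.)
0.6626|00⟩ - 0.6626|01⟩ + (0.1996 - 0.145i)|10⟩ + (-0.1996 + 0.145i)|11⟩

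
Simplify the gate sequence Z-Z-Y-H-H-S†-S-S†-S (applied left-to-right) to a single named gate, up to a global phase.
Y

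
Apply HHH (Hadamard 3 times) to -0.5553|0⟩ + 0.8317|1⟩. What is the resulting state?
0.1954|0⟩ - 0.9808|1⟩

H² = I, so H^3 = H: a single Hadamard. With (a, b) = (-0.5553, 0.8317), H gives ((a + b)/√2, (a − b)/√2) = (0.1954, -0.9808).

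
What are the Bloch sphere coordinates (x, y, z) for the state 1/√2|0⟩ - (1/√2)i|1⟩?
(0, -1, 0)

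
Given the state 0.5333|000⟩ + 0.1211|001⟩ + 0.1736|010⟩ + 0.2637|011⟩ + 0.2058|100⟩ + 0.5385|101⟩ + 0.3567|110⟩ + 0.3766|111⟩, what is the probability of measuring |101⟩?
0.29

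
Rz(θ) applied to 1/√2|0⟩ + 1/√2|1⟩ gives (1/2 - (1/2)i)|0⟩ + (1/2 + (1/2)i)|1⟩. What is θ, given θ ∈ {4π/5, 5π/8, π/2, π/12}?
π/2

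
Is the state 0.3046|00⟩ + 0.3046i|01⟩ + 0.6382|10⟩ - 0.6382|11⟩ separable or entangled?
Entangled

Writing the state as a|00⟩ + b|01⟩ + c|10⟩ + d|11⟩, it is a product state iff ad − bc = 0.
Here (a, b, c, d) = (0.3046, 0.3046i, 0.6382, -0.6382): ad − bc = (0.3046)(-0.6382) − (0.3046i)(0.6382) = (-0.1944 - 0.1944i) ≠ 0, so the state is entangled.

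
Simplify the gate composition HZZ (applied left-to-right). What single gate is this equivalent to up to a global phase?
H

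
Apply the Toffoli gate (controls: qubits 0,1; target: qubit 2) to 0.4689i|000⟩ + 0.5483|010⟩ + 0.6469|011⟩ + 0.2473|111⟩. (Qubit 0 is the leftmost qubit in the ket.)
0.4689i|000⟩ + 0.5483|010⟩ + 0.6469|011⟩ + 0.2473|110⟩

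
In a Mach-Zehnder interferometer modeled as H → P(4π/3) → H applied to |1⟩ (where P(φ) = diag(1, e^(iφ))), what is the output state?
(0.75 + 0.433i)|0⟩ + (0.25 - 0.433i)|1⟩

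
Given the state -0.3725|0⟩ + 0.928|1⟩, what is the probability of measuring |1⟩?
0.8612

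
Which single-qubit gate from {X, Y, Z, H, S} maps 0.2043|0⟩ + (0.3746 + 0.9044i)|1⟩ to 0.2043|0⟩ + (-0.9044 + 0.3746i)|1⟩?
S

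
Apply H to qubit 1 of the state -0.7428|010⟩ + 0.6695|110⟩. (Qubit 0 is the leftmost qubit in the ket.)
-0.5252|000⟩ + 0.5252|010⟩ + 0.4734|100⟩ - 0.4734|110⟩

H on qubit 1 mixes each pair of kets that differ only in qubit 1: amplitudes (a, b) of (|…0…⟩, |…1…⟩) become ((a + b)/√2, (a − b)/√2). Kets absent from the input have amplitude 0.
(|000⟩, |010⟩): (a, b) = (0, -0.7428) → (-0.5252, 0.5252)
(|100⟩, |110⟩): (a, b) = (0, 0.6695) → (0.4734, -0.4734)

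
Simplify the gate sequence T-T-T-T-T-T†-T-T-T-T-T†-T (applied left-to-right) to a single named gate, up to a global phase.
I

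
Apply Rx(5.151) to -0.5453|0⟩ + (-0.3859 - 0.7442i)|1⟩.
(0.06109 + 0.207i)|0⟩ + (0.3257 + 0.9206i)|1⟩

Rx(5.151) = [[cos(θ/2), −i·sin(θ/2)], [−i·sin(θ/2), cos(θ/2)]]; θ = 5.151, cos(θ/2) ≈ -0.844003, sin(θ/2) ≈ 0.536338.
With a = amp(|0⟩) = -0.5453 and b = amp(|1⟩) = (-0.3859 - 0.7442i):
new amp(|0⟩) = (-0.844003)·a + (-0.536338i)·b = (0.06109 + 0.207i)
new amp(|1⟩) = (-0.536338i)·a + (-0.844003)·b = (0.3257 + 0.9206i)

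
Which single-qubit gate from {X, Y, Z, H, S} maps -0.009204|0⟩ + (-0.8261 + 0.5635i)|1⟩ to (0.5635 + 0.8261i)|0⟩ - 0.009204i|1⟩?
Y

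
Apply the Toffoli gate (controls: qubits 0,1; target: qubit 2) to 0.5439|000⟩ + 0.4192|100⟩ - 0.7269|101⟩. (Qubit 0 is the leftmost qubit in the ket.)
0.5439|000⟩ + 0.4192|100⟩ - 0.7269|101⟩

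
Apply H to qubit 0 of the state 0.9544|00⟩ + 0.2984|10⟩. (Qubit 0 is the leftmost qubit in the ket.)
0.8859|00⟩ + 0.4639|10⟩

H on qubit 0 mixes each pair of kets that differ only in qubit 0: amplitudes (a, b) of (|…0…⟩, |…1…⟩) become ((a + b)/√2, (a − b)/√2). Kets absent from the input have amplitude 0.
(|00⟩, |10⟩): (a, b) = (0.9544, 0.2984) → (0.8859, 0.4639)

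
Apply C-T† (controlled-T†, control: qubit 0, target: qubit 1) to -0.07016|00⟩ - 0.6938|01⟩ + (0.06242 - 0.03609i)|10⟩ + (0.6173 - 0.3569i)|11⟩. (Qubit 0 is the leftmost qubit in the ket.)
-0.07016|00⟩ - 0.6938|01⟩ + (0.06242 - 0.03609i)|10⟩ + (0.1841 - 0.6889i)|11⟩

C-T† leaves the control-|0⟩ kets |00⟩, |01⟩ unchanged and applies T† to qubit 1 on the control-|1⟩ pair (|10⟩, |11⟩).
T† = [[1, 0], [0, (1/√2 - (1/√2)i)]].
With a = amp(|10⟩) = (0.06242 - 0.03609i) and b = amp(|11⟩) = (0.6173 - 0.3569i):
new amp(|10⟩) = (1)·a = (0.06242 - 0.03609i)
new amp(|11⟩) = (1/√2 - (1/√2)i)·b = (0.1841 - 0.6889i)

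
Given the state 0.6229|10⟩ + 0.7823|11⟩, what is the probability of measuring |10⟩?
0.388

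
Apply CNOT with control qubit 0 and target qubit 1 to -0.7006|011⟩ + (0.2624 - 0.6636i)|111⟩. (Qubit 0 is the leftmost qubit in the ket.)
-0.7006|011⟩ + (0.2624 - 0.6636i)|101⟩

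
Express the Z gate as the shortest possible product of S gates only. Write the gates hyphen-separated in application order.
S-S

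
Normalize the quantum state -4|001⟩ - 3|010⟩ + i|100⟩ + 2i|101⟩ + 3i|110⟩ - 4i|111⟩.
-0.5394|001⟩ - 0.4045|010⟩ + 0.1348i|100⟩ + 0.2697i|101⟩ + 0.4045i|110⟩ - 0.5394i|111⟩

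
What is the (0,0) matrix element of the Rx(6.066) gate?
-0.9941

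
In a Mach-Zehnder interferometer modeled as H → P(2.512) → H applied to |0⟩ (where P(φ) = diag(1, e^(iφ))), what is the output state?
(0.09587 + 0.2944i)|0⟩ + (0.9041 - 0.2944i)|1⟩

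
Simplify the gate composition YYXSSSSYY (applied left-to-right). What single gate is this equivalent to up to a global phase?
X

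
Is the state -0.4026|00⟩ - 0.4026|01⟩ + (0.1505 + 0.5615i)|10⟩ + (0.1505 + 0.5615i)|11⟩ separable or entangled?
Separable

Writing the state as a|00⟩ + b|01⟩ + c|10⟩ + d|11⟩, it is a product state iff ad − bc = 0.
Here (a, b, c, d) = (-0.4026, -0.4026, (0.1505 + 0.5615i), (0.1505 + 0.5615i)): ad − bc = (-0.4026)(0.1505 + 0.5615i) − (-0.4026)(0.1505 + 0.5615i) = 0, so the state is separable.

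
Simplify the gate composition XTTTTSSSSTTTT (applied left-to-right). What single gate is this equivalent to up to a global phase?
X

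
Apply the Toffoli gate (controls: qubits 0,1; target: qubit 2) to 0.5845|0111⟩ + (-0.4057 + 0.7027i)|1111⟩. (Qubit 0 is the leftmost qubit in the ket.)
0.5845|0111⟩ + (-0.4057 + 0.7027i)|1101⟩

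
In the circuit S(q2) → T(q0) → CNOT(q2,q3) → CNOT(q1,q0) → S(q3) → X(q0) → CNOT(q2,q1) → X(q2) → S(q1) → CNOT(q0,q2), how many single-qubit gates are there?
6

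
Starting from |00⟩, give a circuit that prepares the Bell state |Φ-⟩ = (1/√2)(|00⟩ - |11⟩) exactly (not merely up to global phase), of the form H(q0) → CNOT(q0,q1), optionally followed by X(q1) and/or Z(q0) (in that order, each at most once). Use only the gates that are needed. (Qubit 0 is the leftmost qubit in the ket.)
H(q0) → CNOT(q0,q1) → Z(q0)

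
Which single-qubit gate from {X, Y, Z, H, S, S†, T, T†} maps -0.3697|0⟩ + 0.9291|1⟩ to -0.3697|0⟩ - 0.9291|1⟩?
Z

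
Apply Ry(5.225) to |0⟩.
-0.8633|0⟩ + 0.5048|1⟩

Ry(5.225) = [[cos(θ/2), −sin(θ/2)], [sin(θ/2), cos(θ/2)]]; θ = 5.225, cos(θ/2) ≈ -0.863265, sin(θ/2) ≈ 0.50475.
With a = amp(|0⟩) = 1 and b = amp(|1⟩) = 0:
new amp(|0⟩) = (-0.863265)·a + (-0.50475)·b = -0.8633
new amp(|1⟩) = (0.50475)·a + (-0.863265)·b = 0.5048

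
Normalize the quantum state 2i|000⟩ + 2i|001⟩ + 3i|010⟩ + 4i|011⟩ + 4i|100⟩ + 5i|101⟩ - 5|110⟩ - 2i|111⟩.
0.1971i|000⟩ + 0.1971i|001⟩ + 0.2956i|010⟩ + 0.3941i|011⟩ + 0.3941i|100⟩ + 0.4927i|101⟩ - 0.4927|110⟩ - 0.1971i|111⟩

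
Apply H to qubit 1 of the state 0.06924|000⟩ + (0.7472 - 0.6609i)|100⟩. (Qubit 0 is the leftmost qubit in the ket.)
0.04896|000⟩ + 0.04896|010⟩ + (0.5284 - 0.4673i)|100⟩ + (0.5284 - 0.4673i)|110⟩

H on qubit 1 mixes each pair of kets that differ only in qubit 1: amplitudes (a, b) of (|…0…⟩, |…1…⟩) become ((a + b)/√2, (a − b)/√2). Kets absent from the input have amplitude 0.
(|000⟩, |010⟩): (a, b) = (0.06924, 0) → (0.04896, 0.04896)
(|100⟩, |110⟩): (a, b) = ((0.7472 - 0.6609i), 0) → ((0.5284 - 0.4673i), (0.5284 - 0.4673i))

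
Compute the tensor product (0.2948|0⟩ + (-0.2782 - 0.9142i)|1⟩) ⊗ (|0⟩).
0.2948|00⟩ + (-0.2782 - 0.9142i)|10⟩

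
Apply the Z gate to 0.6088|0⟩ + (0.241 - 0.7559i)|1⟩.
0.6088|0⟩ + (-0.241 + 0.7559i)|1⟩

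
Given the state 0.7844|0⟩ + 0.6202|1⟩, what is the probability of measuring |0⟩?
0.6153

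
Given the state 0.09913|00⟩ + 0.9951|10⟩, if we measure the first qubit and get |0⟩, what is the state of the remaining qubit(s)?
|0⟩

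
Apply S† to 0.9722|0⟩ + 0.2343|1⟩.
0.9722|0⟩ - 0.2343i|1⟩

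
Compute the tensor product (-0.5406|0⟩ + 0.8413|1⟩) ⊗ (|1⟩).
-0.5406|01⟩ + 0.8413|11⟩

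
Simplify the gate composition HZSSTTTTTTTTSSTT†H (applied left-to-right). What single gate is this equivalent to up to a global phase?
X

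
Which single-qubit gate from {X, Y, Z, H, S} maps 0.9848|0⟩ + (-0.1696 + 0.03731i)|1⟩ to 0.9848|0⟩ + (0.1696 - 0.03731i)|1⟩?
Z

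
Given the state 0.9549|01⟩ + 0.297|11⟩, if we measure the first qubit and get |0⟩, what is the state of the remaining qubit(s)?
|1⟩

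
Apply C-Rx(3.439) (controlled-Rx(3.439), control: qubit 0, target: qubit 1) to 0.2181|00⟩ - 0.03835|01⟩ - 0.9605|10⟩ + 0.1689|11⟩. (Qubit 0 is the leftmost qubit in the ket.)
0.2181|00⟩ - 0.03835|01⟩ + (0.1423 - 0.167i)|10⟩ + (-0.02502 + 0.9499i)|11⟩

C-Rx(3.439) leaves the control-|0⟩ kets |00⟩, |01⟩ unchanged and applies Rx(3.439) to qubit 1 on the control-|1⟩ pair (|10⟩, |11⟩).
Rx(3.439) = [[cos(θ/2), −i·sin(θ/2)], [−i·sin(θ/2), cos(θ/2)]]; θ = 3.439, cos(θ/2) ≈ -0.148156, sin(θ/2) ≈ 0.988964.
With a = amp(|10⟩) = -0.9605 and b = amp(|11⟩) = 0.1689:
new amp(|10⟩) = (-0.148156)·a + (-0.988964i)·b = (0.1423 - 0.167i)
new amp(|11⟩) = (-0.988964i)·a + (-0.148156)·b = (-0.02502 + 0.9499i)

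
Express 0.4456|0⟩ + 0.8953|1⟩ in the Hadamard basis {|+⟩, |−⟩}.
0.9482|+⟩ - 0.318|−⟩

With |ψ⟩ = α|0⟩ + β|1⟩, the Hadamard-basis coefficients are ⟨+|ψ⟩ = (α + β)/√2 and ⟨−|ψ⟩ = (α − β)/√2.
Here α = 0.4456, β = 0.8953: (α + β)/√2 = 0.9482, (α − β)/√2 = -0.318.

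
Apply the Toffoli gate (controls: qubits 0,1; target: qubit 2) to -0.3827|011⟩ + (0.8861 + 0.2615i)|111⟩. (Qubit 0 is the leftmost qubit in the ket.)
-0.3827|011⟩ + (0.8861 + 0.2615i)|110⟩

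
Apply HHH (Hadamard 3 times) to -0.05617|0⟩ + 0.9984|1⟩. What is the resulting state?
0.6663|0⟩ - 0.7457|1⟩

H² = I, so H^3 = H: a single Hadamard. With (a, b) = (-0.05617, 0.9984), H gives ((a + b)/√2, (a − b)/√2) = (0.6663, -0.7457).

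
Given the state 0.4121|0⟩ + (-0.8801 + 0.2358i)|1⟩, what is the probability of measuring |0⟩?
0.1698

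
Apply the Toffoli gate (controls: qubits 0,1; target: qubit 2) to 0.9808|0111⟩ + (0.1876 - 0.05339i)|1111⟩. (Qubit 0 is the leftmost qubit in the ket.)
0.9808|0111⟩ + (0.1876 - 0.05339i)|1101⟩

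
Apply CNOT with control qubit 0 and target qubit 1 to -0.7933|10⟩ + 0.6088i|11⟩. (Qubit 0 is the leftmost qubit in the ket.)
0.6088i|10⟩ - 0.7933|11⟩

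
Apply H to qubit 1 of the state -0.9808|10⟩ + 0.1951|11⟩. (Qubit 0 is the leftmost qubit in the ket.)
-0.5556|10⟩ - 0.8315|11⟩

H on qubit 1 mixes each pair of kets that differ only in qubit 1: amplitudes (a, b) of (|…0…⟩, |…1…⟩) become ((a + b)/√2, (a − b)/√2). Kets absent from the input have amplitude 0.
(|10⟩, |11⟩): (a, b) = (-0.9808, 0.1951) → (-0.5556, -0.8315)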